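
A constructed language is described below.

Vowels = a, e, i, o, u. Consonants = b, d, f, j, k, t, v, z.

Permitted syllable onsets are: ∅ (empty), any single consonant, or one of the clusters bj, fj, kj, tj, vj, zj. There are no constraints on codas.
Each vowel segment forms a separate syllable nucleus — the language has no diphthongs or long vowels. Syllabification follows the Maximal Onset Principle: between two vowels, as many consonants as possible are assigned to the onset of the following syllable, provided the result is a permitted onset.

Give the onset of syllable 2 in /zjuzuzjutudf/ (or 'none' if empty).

z

The vowels are u, u, u, u — 4 nuclei, so 4 syllables.
V1 /u/ – V2 /u/: /z/ → onset of the next syllable (single consonants are always licit onsets).
V2 /u/ – V3 /u/: cluster /zj/ — /zj/ is itself a permitted onset, so the whole cluster goes right; preceding coda = ∅.
V3 /u/ – V4 /u/: just /t/ — single C goes to the following onset.
So the parse is zju.zu.zju.tudf.
Syllable 2 is /zu/: onset /z/, nucleus /u/, coda ∅.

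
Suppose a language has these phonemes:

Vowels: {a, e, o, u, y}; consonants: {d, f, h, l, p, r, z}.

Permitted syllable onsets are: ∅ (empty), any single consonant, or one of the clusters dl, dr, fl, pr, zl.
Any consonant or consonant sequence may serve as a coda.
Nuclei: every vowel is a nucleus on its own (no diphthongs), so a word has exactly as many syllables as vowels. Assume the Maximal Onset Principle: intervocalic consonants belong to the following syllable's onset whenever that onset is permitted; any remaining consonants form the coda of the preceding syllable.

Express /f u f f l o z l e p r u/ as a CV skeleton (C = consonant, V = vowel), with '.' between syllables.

The vowels are u, o, e, u — 4 nuclei, so 4 syllables.
V1 /u/ – V2 /o/: cluster /ffl/ — the longest permitted-onset suffix is /fl/; onset = /fl/, preceding coda = /f/.
V2 /o/ – V3 /e/: /zl/ — entire cluster is a permitted onset → onset /zl/, coda ∅.
V3 /e/ – V4 /u/: cluster /pr/ — /pr/ is itself a permitted onset, so the whole cluster goes right; preceding coda = ∅.
So the parse is fuf.flo.zle.pru.
Mapping each syllable to C/V: /fuf/ → CVC, /flo/ → CCV, /zle/ → CCV, /pru/ → CCV.

CVC.CCV.CCV.CCV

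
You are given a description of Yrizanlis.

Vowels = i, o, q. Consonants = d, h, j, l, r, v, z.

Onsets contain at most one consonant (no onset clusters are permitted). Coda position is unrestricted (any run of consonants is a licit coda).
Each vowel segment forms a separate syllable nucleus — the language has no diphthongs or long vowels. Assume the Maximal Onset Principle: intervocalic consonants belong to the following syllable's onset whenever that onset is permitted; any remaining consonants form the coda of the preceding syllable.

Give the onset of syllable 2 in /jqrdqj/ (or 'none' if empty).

d

The vowels are q, q — 2 nuclei, so 2 syllables.
V1 /q/ – V2 /q/: /rd/ — longest licit onset from the right is /d/, leaving /r/ as coda.
Putting it together: jqr.dqj.
Syllable 2 is /dqj/: onset /d/, nucleus /q/, coda /j/.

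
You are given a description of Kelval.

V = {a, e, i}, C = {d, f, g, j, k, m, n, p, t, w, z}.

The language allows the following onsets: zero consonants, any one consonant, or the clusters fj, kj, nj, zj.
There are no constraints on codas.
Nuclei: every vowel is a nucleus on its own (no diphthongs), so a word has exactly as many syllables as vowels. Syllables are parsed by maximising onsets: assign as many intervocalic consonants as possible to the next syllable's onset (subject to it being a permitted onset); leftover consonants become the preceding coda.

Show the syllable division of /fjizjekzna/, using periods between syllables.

fji.zjekz.na

Vowels present: i, e, a; each is a nucleus, giving 3 syllables.
Between /i/ (V1) and /e/ (V2): cluster /zj/ — /zj/ is itself a permitted onset, so the whole cluster goes right; preceding coda = ∅.
Between /e/ (V2) and /a/ (V3): /kzn/ splits as /kz/ + /n/ (/n/ is the longest suffix that is a licit onset).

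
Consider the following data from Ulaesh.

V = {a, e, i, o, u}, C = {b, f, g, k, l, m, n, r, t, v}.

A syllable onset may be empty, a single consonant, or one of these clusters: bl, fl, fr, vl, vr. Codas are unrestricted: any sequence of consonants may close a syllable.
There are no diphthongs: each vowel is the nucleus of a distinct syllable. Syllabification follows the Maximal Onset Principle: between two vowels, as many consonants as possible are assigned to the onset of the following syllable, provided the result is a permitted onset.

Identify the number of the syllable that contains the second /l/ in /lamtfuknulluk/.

The vowels are a, u, u, u — 4 nuclei, so 4 syllables.
Between /a/ (V1) and /u/ (V2): /mtf/ splits as /mt/ + /f/ (/f/ is the longest suffix that is a licit onset).
Between /u/ (V2) and /u/ (V3): /kn/ splits as /k/ + /n/ (/n/ is the longest suffix that is a licit onset).
Between /u/ (V3) and /u/ (V4): cluster /ll/ — the longest permitted-onset suffix is /l/; onset = /l/, preceding coda = /l/.
So the parse is lamt.fuk.nul.luk.
The second /l/ is in the coda of syllable 3 (/nul/).

3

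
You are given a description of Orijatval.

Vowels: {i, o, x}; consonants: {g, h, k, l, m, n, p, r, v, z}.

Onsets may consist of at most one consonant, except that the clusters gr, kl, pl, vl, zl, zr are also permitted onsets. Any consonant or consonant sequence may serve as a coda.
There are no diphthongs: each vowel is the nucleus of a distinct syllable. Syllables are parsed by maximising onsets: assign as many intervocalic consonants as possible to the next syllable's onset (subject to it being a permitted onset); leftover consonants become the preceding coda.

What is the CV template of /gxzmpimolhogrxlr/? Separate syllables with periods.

CVCC.CV.CVC.CV.CCVCC

Vowels present: x, i, o, o, x; each is a nucleus, giving 5 syllables.
Between /x/ (V1) and /i/ (V2): /zmp/; trying suffixes from longest down, /p/ is the first permitted one, so coda /zm/ | onset /p/.
Between /i/ (V2) and /o/ (V3): /m/ is a single consonant, so it becomes the next onset.
Between /o/ (V3) and /o/ (V4): cluster /lh/ — the longest permitted-onset suffix is /h/; onset = /h/, preceding coda = /l/.
Between /o/ (V4) and /x/ (V5): /gr/ is a licit onset in full, so it all attaches to the next syllable.
Result: gxzm.pi.mol.ho.grxlr.
Mapping each syllable to C/V: /gxzm/ → CVCC, /pi/ → CV, /mol/ → CVC, /ho/ → CV, /grxlr/ → CCVCC.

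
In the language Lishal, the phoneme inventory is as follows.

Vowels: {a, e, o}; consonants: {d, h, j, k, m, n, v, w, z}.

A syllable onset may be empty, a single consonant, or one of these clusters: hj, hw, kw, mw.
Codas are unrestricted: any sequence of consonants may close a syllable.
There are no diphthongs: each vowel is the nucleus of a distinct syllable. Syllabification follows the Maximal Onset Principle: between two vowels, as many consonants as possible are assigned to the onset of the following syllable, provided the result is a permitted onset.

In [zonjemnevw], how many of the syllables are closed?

Vowels present: o, e, e; each is a nucleus, giving 3 syllables.
σ1/σ2 boundary: /nj/; trying suffixes from longest down, /j/ is the first permitted one, so coda /n/ | onset /j/.
σ2/σ3 boundary: /mn/; trying suffixes from longest down, /n/ is the first permitted one, so coda /m/ | onset /n/.
Putting it together: zon.jem.nevw.
Classifying each syllable: /zon/ (closed), /jem/ (closed), /nevw/ (closed).
Closed syllables: 3.

3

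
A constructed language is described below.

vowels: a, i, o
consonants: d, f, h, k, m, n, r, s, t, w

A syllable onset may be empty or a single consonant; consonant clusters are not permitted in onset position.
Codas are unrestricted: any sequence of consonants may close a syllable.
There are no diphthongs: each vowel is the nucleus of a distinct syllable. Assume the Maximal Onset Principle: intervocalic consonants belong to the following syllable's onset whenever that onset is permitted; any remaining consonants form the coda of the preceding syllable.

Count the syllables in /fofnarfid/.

Vowels present: o, a, i; each is a nucleus, giving 3 syllables.

3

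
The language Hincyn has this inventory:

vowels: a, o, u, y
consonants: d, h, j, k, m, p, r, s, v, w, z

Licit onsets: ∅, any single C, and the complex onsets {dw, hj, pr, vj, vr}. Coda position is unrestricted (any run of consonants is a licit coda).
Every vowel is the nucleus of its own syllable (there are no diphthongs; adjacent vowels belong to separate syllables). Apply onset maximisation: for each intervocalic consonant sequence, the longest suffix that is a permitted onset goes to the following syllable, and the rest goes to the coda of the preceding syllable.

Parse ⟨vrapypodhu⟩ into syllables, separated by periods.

The vowels are a, y, o, u — 4 nuclei, so 4 syllables.
Between /a/ (V1) and /y/ (V2): /p/ is a single consonant, so it becomes the next onset.
Between /y/ (V2) and /o/ (V3): /p/ → onset of the next syllable (single consonants are always licit onsets).
Between /o/ (V3) and /u/ (V4): cluster /dh/ — the longest permitted-onset suffix is /h/; onset = /h/, preceding coda = /d/.

vra.py.pod.hu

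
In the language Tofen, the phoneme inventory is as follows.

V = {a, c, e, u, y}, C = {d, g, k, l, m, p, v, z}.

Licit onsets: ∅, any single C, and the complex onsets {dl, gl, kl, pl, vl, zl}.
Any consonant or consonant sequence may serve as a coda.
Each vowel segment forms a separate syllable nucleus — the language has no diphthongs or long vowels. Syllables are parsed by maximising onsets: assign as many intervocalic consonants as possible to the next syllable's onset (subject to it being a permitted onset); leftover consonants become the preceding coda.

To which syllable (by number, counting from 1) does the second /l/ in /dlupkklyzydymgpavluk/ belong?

The vowels are u, y, y, y, a, u — 6 nuclei, so 6 syllables.
σ1/σ2 boundary: cluster /pkkl/ — the longest permitted-onset suffix is /kl/; onset = /kl/, preceding coda = /pk/.
σ2/σ3 boundary: /z/ is a single consonant, so it becomes the next onset.
σ3/σ4 boundary: /d/ is a single consonant, so it becomes the next onset.
σ4/σ5 boundary: /mgp/ splits as /mg/ + /p/ (/p/ is the longest suffix that is a licit onset).
σ5/σ6 boundary: /vl/ — entire cluster is a permitted onset → onset /vl/, coda ∅.
Putting it together: dlupk.kly.zy.dymg.pa.vluk.
The second /l/ is in the onset of syllable 2 (/kly/).

2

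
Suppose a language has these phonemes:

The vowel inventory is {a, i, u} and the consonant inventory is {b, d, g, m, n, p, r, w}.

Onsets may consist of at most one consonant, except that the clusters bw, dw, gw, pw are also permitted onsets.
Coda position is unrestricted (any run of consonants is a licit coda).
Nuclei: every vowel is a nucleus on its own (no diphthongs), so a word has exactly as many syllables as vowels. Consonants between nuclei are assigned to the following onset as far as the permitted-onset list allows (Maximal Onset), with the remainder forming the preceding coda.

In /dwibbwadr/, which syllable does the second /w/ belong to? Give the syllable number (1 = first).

The vowels are i, a — 2 nuclei, so 2 syllables.
/i…a/ gap (V1→V2): cluster /bbw/ — the longest permitted-onset suffix is /bw/; onset = /bw/, preceding coda = /b/.
Result: dwib.bwadr.
The second /w/ is in the onset of syllable 2 (/bwadr/).

2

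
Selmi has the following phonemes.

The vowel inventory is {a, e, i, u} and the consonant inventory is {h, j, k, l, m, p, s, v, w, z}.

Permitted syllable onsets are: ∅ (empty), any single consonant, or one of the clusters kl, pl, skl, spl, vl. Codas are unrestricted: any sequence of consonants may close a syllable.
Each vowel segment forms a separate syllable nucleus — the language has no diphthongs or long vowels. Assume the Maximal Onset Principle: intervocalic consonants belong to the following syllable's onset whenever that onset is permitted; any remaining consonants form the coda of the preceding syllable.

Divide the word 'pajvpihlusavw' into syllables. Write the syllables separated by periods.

pajv.pih.lu.savw

Vowels present: a, i, u, a; each is a nucleus, giving 4 syllables.
σ1/σ2 boundary: /jvp/ splits as /jv/ + /p/ (/p/ is the longest suffix that is a licit onset).
σ2/σ3 boundary: /hl/ splits as /h/ + /l/ (/l/ is the longest suffix that is a licit onset).
σ3/σ4 boundary: /s/ is a single consonant, so it becomes the next onset.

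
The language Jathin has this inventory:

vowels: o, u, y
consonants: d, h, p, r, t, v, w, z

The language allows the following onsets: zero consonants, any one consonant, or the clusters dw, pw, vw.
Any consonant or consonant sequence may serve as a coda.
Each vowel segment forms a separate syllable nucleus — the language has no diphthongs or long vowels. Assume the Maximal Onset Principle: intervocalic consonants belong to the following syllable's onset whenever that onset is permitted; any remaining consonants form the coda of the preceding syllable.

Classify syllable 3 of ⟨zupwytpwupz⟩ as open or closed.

closed

Vowels present: u, y, u; each is a nucleus, giving 3 syllables.
V1 /u/ – V2 /y/: cluster /pw/ — /pw/ is itself a permitted onset, so the whole cluster goes right; preceding coda = ∅.
V2 /y/ – V3 /u/: cluster /tpw/ — the longest permitted-onset suffix is /pw/; onset = /pw/, preceding coda = /t/.
Putting it together: zu.pwyt.pwupz.
Syllable 3 is /pwupz/ with coda /pz/, so it is closed.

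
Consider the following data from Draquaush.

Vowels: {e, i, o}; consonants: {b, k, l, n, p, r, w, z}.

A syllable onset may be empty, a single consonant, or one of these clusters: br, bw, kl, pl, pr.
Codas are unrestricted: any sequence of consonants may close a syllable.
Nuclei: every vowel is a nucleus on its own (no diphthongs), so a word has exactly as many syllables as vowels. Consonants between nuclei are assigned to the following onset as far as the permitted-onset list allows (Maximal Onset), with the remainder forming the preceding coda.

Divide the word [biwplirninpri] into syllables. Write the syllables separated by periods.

The vowels are i, i, i, i — 4 nuclei, so 4 syllables.
σ1/σ2 boundary: cluster /wpl/ — the longest permitted-onset suffix is /pl/; onset = /pl/, preceding coda = /w/.
σ2/σ3 boundary: /rn/ splits as /r/ + /n/ (/n/ is the longest suffix that is a licit onset).
σ3/σ4 boundary: /npr/ splits as /n/ + /pr/ (/pr/ is the longest suffix that is a licit onset).

biw.plir.nin.pri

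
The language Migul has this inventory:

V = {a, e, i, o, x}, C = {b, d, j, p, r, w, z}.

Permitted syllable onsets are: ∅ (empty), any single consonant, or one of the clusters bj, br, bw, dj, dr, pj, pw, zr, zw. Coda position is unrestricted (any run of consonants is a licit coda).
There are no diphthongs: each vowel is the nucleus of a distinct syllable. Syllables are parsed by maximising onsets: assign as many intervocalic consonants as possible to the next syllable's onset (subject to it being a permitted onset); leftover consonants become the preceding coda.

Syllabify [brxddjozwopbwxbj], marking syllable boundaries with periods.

Nuclei (vowels): x, o, o, x → 4 syllables.
/x…o/ gap (V1→V2): /ddj/; trying suffixes from longest down, /dj/ is the first permitted one, so coda /d/ | onset /dj/.
/o…o/ gap (V2→V3): /zw/ is a licit onset in full, so it all attaches to the next syllable.
/o…x/ gap (V3→V4): /pbw/; trying suffixes from longest down, /bw/ is the first permitted one, so coda /p/ | onset /bw/.

brxd.djo.zwop.bwxbj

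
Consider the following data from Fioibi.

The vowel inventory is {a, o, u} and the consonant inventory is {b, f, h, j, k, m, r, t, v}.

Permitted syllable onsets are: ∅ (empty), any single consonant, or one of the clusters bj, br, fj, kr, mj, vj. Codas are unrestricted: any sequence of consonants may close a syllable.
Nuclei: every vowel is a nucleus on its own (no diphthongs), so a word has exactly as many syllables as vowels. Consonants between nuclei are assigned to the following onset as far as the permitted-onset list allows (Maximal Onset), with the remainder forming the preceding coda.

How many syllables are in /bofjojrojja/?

4

Nuclei (vowels): o, o, o, a → 4 syllables.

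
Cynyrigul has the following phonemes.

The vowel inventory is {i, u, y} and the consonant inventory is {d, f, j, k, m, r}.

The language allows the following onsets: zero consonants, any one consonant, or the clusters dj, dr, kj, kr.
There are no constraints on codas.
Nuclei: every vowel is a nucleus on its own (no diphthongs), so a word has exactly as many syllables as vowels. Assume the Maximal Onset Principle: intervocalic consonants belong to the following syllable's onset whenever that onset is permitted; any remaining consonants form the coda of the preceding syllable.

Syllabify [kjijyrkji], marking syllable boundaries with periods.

The vowels are i, y, i — 3 nuclei, so 3 syllables.
σ1/σ2 boundary: /j/ is a single consonant, so it becomes the next onset.
σ2/σ3 boundary: /rkj/ — longest licit onset from the right is /kj/, leaving /r/ as coda.

kji.jyr.kji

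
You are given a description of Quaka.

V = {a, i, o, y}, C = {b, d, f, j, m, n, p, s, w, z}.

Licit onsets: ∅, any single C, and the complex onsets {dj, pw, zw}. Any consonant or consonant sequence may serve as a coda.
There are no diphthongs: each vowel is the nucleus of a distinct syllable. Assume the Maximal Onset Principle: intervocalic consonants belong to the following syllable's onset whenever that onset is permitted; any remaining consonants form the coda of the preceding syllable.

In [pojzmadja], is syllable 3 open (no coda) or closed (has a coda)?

Nuclei (vowels): o, a, a → 3 syllables.
/o…a/ gap (V1→V2): /jzm/ splits as /jz/ + /m/ (/m/ is the longest suffix that is a licit onset).
/a…a/ gap (V2→V3): /dj/ is a licit onset in full, so it all attaches to the next syllable.
Result: pojz.ma.dja.
Syllable 3 is /dja/; it ends in its nucleus with no coda, so it is open.

open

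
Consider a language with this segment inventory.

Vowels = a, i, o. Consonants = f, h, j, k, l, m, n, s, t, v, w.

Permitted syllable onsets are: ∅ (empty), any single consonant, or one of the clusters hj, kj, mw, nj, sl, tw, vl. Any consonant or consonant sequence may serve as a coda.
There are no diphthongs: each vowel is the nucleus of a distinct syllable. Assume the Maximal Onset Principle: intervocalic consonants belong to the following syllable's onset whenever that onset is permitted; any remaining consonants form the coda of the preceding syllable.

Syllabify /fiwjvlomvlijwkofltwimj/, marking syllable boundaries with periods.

fiwj.vlom.vlijw.kofl.twimj

The vowels are i, o, i, o, i — 5 nuclei, so 5 syllables.
V1 /i/ – V2 /o/: /wjvl/ splits as /wj/ + /vl/ (/vl/ is the longest suffix that is a licit onset).
V2 /o/ – V3 /i/: /mvl/ splits as /m/ + /vl/ (/vl/ is the longest suffix that is a licit onset).
V3 /i/ – V4 /o/: /jwk/; trying suffixes from longest down, /k/ is the first permitted one, so coda /jw/ | onset /k/.
V4 /o/ – V5 /i/: /fltw/ splits as /fl/ + /tw/ (/tw/ is the longest suffix that is a licit onset).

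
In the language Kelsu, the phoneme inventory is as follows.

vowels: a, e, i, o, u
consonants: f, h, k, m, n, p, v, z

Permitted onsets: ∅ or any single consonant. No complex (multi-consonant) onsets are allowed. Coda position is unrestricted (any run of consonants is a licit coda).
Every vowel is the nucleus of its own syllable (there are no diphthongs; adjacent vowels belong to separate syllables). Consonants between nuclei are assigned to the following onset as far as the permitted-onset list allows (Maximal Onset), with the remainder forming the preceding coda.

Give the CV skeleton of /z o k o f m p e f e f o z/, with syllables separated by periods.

CV.CVCC.CV.CV.CVC

Vowels present: o, o, e, e, o; each is a nucleus, giving 5 syllables.
V1 /o/ – V2 /o/: /k/ is a single consonant, so it becomes the next onset.
V2 /o/ – V3 /e/: /fmp/ — longest licit onset from the right is /p/, leaving /fm/ as coda.
V3 /e/ – V4 /e/: just /f/ — single C goes to the following onset.
V4 /e/ – V5 /o/: /f/ is a single consonant, so it becomes the next onset.
Syllabification: zo.kofm.pe.fe.foz.
Mapping each syllable to C/V: /zo/ → CV, /kofm/ → CVCC, /pe/ → CV, /fe/ → CV, /foz/ → CVC.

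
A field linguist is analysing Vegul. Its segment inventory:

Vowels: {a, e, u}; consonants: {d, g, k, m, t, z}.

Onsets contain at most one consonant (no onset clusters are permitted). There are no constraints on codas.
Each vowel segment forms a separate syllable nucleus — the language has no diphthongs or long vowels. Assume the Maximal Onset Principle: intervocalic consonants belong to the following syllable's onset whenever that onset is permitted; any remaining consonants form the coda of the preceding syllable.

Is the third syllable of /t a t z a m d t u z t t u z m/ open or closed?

closed

The vowels are a, a, u, u — 4 nuclei, so 4 syllables.
V1 /a/ – V2 /a/: /tz/ — longest licit onset from the right is /z/, leaving /t/ as coda.
V2 /a/ – V3 /u/: cluster /mdt/ — the longest permitted-onset suffix is /t/; onset = /t/, preceding coda = /md/.
V3 /u/ – V4 /u/: /ztt/; trying suffixes from longest down, /t/ is the first permitted one, so coda /zt/ | onset /t/.
So the parse is tat.zamd.tuzt.tuzm.
Syllable 3 is /tuzt/ with coda /zt/, so it is closed.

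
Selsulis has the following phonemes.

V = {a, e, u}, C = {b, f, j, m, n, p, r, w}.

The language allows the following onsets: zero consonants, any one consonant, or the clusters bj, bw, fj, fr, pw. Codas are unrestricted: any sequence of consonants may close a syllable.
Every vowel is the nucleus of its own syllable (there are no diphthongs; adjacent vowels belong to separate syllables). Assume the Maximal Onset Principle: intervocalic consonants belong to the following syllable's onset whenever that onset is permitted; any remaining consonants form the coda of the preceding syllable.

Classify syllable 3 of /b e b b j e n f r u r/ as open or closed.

The vowels are e, e, u — 3 nuclei, so 3 syllables.
σ1/σ2 boundary: /bbj/ — longest licit onset from the right is /bj/, leaving /b/ as coda.
σ2/σ3 boundary: /nfr/ splits as /n/ + /fr/ (/fr/ is the longest suffix that is a licit onset).
So the parse is beb.bjen.frur.
Syllable 3 is /frur/ with coda /r/, so it is closed.

closed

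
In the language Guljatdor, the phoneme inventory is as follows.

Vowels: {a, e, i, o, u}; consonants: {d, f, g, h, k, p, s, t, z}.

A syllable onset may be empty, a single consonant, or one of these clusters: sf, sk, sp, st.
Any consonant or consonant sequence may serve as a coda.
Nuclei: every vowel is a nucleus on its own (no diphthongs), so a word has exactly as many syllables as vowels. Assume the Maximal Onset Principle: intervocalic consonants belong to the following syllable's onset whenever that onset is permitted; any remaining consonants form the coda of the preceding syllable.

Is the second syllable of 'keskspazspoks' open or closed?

closed

The vowels are e, a, o — 3 nuclei, so 3 syllables.
/e…a/ gap (V1→V2): /sksp/ splits as /sk/ + /sp/ (/sp/ is the longest suffix that is a licit onset).
/a…o/ gap (V2→V3): cluster /zsp/ — the longest permitted-onset suffix is /sp/; onset = /sp/, preceding coda = /z/.
So the parse is kesk.spaz.spoks.
Syllable 2 is /spaz/ with coda /z/, so it is closed.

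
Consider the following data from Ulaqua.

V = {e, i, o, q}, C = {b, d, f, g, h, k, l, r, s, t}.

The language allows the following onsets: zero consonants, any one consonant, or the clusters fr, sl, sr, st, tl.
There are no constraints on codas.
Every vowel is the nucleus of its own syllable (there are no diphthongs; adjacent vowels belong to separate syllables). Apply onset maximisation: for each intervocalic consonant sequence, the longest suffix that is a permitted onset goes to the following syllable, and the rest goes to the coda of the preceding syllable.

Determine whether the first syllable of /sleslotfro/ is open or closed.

The vowels are e, o, o — 3 nuclei, so 3 syllables.
Between /e/ (V1) and /o/ (V2): /sl/ is a licit onset in full, so it all attaches to the next syllable.
Between /o/ (V2) and /o/ (V3): /tfr/ splits as /t/ + /fr/ (/fr/ is the longest suffix that is a licit onset).
Syllabification: sle.slot.fro.
Syllable 1 is /sle/; it ends in its nucleus with no coda, so it is open.

open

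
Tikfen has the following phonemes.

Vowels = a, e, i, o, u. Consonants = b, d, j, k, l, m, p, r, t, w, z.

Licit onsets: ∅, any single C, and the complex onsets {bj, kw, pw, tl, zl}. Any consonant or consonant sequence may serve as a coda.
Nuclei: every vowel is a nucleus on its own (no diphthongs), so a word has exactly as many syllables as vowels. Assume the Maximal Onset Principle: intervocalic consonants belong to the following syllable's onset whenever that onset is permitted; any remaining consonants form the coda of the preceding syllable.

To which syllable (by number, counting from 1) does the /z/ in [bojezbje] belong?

2

Nuclei (vowels): o, e, e → 3 syllables.
/o…e/ gap (V1→V2): /j/ → onset of the next syllable (single consonants are always licit onsets).
/e…e/ gap (V2→V3): /zbj/ — longest licit onset from the right is /bj/, leaving /z/ as coda.
Result: bo.jez.bje.
The /z/ is in the coda of syllable 2 (/jez/).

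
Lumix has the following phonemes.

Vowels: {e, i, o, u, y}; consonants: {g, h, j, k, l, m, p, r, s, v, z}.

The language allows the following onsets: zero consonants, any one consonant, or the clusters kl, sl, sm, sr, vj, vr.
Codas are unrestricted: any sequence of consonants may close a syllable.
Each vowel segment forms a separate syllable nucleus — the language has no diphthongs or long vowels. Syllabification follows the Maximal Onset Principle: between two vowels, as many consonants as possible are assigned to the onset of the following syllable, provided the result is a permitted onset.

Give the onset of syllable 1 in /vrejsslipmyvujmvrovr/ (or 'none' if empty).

vr

Vowels present: e, i, y, u, o; each is a nucleus, giving 5 syllables.
Between /e/ (V1) and /i/ (V2): /jssl/ — longest licit onset from the right is /sl/, leaving /js/ as coda.
Between /i/ (V2) and /y/ (V3): /pm/ splits as /p/ + /m/ (/m/ is the longest suffix that is a licit onset).
Between /y/ (V3) and /u/ (V4): /v/ is a single consonant, so it becomes the next onset.
Between /u/ (V4) and /o/ (V5): /jmvr/; trying suffixes from longest down, /vr/ is the first permitted one, so coda /jm/ | onset /vr/.
Result: vrejs.slip.my.vujm.vrovr.
Syllable 1 is /vrejs/: onset /vr/, nucleus /e/, coda /js/.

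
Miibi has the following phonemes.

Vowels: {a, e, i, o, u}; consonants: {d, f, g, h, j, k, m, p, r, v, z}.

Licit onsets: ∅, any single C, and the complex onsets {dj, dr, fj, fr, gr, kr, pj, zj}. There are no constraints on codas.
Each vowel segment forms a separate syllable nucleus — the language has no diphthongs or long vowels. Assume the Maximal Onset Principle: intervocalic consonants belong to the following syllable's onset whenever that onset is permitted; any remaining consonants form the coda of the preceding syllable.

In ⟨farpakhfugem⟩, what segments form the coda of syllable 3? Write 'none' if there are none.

Nuclei (vowels): a, a, u, e → 4 syllables.
/a…a/ gap (V1→V2): /rp/ — longest licit onset from the right is /p/, leaving /r/ as coda.
/a…u/ gap (V2→V3): /khf/; trying suffixes from longest down, /f/ is the first permitted one, so coda /kh/ | onset /f/.
/u…e/ gap (V3→V4): /g/ is a single consonant, so it becomes the next onset.
Syllabification: far.pakh.fu.gem.
Syllable 3 is /fu/: onset /f/, nucleus /u/, coda ∅.

none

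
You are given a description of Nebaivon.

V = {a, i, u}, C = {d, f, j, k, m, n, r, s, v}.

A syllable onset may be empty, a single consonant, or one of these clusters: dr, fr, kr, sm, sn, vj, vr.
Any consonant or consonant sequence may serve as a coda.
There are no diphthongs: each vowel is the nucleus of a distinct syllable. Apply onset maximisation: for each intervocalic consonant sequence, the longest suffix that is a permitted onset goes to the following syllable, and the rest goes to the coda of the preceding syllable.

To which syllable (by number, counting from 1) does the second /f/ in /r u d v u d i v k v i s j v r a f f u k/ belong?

Vowels present: u, u, i, i, a, u; each is a nucleus, giving 6 syllables.
/u…u/ gap (V1→V2): /dv/ — longest licit onset from the right is /v/, leaving /d/ as coda.
/u…i/ gap (V2→V3): just /d/ — single C goes to the following onset.
/i…i/ gap (V3→V4): /vkv/ splits as /vk/ + /v/ (/v/ is the longest suffix that is a licit onset).
/i…a/ gap (V4→V5): /sjvr/ splits as /sj/ + /vr/ (/vr/ is the longest suffix that is a licit onset).
/a…u/ gap (V5→V6): /ff/; trying suffixes from longest down, /f/ is the first permitted one, so coda /f/ | onset /f/.
So the parse is rud.vu.divk.visj.vraf.fuk.
The second /f/ is in the onset of syllable 6 (/fuk/).

6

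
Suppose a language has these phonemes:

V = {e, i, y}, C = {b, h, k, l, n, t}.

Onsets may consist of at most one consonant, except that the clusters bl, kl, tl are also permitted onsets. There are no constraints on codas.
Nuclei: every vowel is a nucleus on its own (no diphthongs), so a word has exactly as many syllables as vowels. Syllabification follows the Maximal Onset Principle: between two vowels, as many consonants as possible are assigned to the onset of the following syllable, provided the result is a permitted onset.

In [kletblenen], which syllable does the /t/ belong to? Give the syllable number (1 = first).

Nuclei (vowels): e, e, e → 3 syllables.
/e…e/ gap (V1→V2): /tbl/; trying suffixes from longest down, /bl/ is the first permitted one, so coda /t/ | onset /bl/.
/e…e/ gap (V2→V3): just /n/ — single C goes to the following onset.
Result: klet.ble.nen.
The /t/ is in the coda of syllable 1 (/klet/).

1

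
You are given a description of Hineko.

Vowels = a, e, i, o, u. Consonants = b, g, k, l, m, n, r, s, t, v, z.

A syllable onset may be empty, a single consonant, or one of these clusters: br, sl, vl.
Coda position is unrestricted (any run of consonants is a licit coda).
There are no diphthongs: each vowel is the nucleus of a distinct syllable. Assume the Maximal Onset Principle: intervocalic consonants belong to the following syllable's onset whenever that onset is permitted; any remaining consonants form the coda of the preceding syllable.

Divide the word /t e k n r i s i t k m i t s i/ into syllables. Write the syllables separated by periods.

tekn.ri.sitk.mit.si

Vowels present: e, i, i, i, i; each is a nucleus, giving 5 syllables.
V1 /e/ – V2 /i/: /knr/ splits as /kn/ + /r/ (/r/ is the longest suffix that is a licit onset).
V2 /i/ – V3 /i/: /s/ is a single consonant, so it becomes the next onset.
V3 /i/ – V4 /i/: /tkm/ splits as /tk/ + /m/ (/m/ is the longest suffix that is a licit onset).
V4 /i/ – V5 /i/: /ts/ splits as /t/ + /s/ (/s/ is the longest suffix that is a licit onset).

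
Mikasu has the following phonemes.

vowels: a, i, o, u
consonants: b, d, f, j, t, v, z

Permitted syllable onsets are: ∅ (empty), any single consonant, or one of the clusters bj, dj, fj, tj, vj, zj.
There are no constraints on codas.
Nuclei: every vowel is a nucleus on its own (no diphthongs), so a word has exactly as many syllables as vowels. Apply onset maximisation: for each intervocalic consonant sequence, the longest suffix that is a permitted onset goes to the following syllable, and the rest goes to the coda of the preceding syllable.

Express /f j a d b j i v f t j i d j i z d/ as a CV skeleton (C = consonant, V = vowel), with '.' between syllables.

CCVC.CCVCC.CCV.CCVCC

Nuclei (vowels): a, i, i, i → 4 syllables.
/a…i/ gap (V1→V2): /dbj/; trying suffixes from longest down, /bj/ is the first permitted one, so coda /d/ | onset /bj/.
/i…i/ gap (V2→V3): cluster /vftj/ — the longest permitted-onset suffix is /tj/; onset = /tj/, preceding coda = /vf/.
/i…i/ gap (V3→V4): /dj/ — entire cluster is a permitted onset → onset /dj/, coda ∅.
So the parse is fjad.bjivf.tji.djizd.
Mapping each syllable to C/V: /fjad/ → CCVC, /bjivf/ → CCVCC, /tji/ → CCV, /djizd/ → CCVCC.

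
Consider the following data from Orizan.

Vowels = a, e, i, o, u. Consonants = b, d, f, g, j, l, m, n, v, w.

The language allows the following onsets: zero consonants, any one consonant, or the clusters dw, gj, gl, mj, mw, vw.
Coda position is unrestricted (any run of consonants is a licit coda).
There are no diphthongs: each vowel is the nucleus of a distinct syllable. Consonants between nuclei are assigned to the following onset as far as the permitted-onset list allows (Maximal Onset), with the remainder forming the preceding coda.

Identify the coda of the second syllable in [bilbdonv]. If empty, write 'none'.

nv

The vowels are i, o — 2 nuclei, so 2 syllables.
σ1/σ2 boundary: /lbd/; trying suffixes from longest down, /d/ is the first permitted one, so coda /lb/ | onset /d/.
So the parse is bilb.donv.
Syllable 2 is /donv/: onset /d/, nucleus /o/, coda /nv/.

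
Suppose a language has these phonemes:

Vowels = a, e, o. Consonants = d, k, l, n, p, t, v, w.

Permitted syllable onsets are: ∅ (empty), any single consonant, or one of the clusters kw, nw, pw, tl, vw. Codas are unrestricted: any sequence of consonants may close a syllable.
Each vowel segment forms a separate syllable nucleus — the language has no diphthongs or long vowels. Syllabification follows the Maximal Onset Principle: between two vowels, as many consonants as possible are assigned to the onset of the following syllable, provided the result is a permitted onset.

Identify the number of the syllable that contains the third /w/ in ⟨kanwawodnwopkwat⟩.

Vowels present: a, a, o, o, a; each is a nucleus, giving 5 syllables.
V1 /a/ – V2 /a/: /nw/ is a licit onset in full, so it all attaches to the next syllable.
V2 /a/ – V3 /o/: /w/ is a single consonant, so it becomes the next onset.
V3 /o/ – V4 /o/: /dnw/ — longest licit onset from the right is /nw/, leaving /d/ as coda.
V4 /o/ – V5 /a/: /pkw/ — longest licit onset from the right is /kw/, leaving /p/ as coda.
So the parse is ka.nwa.wod.nwop.kwat.
The third /w/ is in the onset of syllable 4 (/nwop/).

4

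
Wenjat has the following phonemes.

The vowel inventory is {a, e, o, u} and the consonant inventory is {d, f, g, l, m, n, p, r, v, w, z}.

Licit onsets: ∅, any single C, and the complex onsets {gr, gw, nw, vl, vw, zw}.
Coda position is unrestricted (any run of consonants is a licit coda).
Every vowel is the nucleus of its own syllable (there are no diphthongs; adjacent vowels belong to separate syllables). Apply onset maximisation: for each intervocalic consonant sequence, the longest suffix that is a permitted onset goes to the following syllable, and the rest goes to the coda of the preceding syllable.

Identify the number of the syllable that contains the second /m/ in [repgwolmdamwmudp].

3

Vowels present: e, o, a, u; each is a nucleus, giving 4 syllables.
σ1/σ2 boundary: /pgw/ splits as /p/ + /gw/ (/gw/ is the longest suffix that is a licit onset).
σ2/σ3 boundary: /lmd/; trying suffixes from longest down, /d/ is the first permitted one, so coda /lm/ | onset /d/.
σ3/σ4 boundary: /mwm/; trying suffixes from longest down, /m/ is the first permitted one, so coda /mw/ | onset /m/.
Putting it together: rep.gwolm.damw.mudp.
The second /m/ is in the coda of syllable 3 (/damw/).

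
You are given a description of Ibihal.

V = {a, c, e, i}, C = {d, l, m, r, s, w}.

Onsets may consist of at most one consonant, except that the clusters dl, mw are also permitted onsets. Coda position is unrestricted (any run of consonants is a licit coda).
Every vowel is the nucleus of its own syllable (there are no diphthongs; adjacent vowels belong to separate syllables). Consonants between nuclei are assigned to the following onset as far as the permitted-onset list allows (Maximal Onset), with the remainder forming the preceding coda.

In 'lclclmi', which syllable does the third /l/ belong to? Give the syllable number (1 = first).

2

The vowels are c, c, i — 3 nuclei, so 3 syllables.
/c…c/ gap (V1→V2): /l/ is a single consonant, so it becomes the next onset.
/c…i/ gap (V2→V3): /lm/; trying suffixes from longest down, /m/ is the first permitted one, so coda /l/ | onset /m/.
Putting it together: lc.lcl.mi.
The third /l/ is in the coda of syllable 2 (/lcl/).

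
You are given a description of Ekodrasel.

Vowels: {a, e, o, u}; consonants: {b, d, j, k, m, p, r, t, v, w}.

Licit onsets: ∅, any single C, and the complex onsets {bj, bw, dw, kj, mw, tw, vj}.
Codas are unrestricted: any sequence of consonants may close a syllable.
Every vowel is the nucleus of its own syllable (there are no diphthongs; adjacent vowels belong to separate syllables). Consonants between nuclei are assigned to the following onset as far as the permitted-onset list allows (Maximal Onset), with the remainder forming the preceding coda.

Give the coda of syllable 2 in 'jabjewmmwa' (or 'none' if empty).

wm

Vowels present: a, e, a; each is a nucleus, giving 3 syllables.
/a…e/ gap (V1→V2): cluster /bj/ — /bj/ is itself a permitted onset, so the whole cluster goes right; preceding coda = ∅.
/e…a/ gap (V2→V3): /wmmw/; trying suffixes from longest down, /mw/ is the first permitted one, so coda /wm/ | onset /mw/.
Putting it together: ja.bjewm.mwa.
Syllable 2 is /bjewm/: onset /bj/, nucleus /e/, coda /wm/.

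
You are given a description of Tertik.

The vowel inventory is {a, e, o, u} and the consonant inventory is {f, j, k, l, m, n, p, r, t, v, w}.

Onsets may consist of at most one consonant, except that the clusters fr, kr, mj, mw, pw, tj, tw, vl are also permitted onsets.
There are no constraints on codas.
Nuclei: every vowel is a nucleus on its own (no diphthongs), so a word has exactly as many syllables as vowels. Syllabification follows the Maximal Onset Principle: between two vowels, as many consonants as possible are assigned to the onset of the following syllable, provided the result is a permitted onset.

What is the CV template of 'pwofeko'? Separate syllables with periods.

CCV.CV.CV

Vowels present: o, e, o; each is a nucleus, giving 3 syllables.
Between /o/ (V1) and /e/ (V2): /f/ → onset of the next syllable (single consonants are always licit onsets).
Between /e/ (V2) and /o/ (V3): just /k/ — single C goes to the following onset.
So the parse is pwo.fe.ko.
Mapping each syllable to C/V: /pwo/ → CCV, /fe/ → CV, /ko/ → CV.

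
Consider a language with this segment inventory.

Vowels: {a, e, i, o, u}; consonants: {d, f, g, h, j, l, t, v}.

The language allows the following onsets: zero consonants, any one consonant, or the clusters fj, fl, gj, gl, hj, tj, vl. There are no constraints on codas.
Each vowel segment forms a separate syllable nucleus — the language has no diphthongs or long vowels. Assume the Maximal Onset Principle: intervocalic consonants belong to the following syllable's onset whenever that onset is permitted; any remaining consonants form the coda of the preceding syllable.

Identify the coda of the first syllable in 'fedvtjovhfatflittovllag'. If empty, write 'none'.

dv

Vowels present: e, o, a, i, o, a; each is a nucleus, giving 6 syllables.
σ1/σ2 boundary: /dvtj/ — longest licit onset from the right is /tj/, leaving /dv/ as coda.
σ2/σ3 boundary: /vhf/ — longest licit onset from the right is /f/, leaving /vh/ as coda.
σ3/σ4 boundary: /tfl/ — longest licit onset from the right is /fl/, leaving /t/ as coda.
σ4/σ5 boundary: /tt/; trying suffixes from longest down, /t/ is the first permitted one, so coda /t/ | onset /t/.
σ5/σ6 boundary: /vll/; trying suffixes from longest down, /l/ is the first permitted one, so coda /vl/ | onset /l/.
So the parse is fedv.tjovh.fat.flit.tovl.lag.
Syllable 1 is /fedv/: onset /f/, nucleus /e/, coda /dv/.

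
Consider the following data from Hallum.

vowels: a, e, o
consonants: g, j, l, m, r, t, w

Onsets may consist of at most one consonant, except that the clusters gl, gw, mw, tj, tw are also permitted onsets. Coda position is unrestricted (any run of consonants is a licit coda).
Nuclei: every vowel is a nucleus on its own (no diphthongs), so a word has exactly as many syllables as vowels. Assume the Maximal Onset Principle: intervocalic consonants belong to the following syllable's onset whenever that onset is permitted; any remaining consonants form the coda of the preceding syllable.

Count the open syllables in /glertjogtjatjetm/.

1

Nuclei (vowels): e, o, a, e → 4 syllables.
σ1/σ2 boundary: /rtj/ — longest licit onset from the right is /tj/, leaving /r/ as coda.
σ2/σ3 boundary: cluster /gtj/ — the longest permitted-onset suffix is /tj/; onset = /tj/, preceding coda = /g/.
σ3/σ4 boundary: /tj/ is a licit onset in full, so it all attaches to the next syllable.
Syllabification: gler.tjog.tja.tjetm.
Classifying each syllable: /gler/ (closed), /tjog/ (closed), /tja/ (open), /tjetm/ (closed).
Open syllables: 1.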